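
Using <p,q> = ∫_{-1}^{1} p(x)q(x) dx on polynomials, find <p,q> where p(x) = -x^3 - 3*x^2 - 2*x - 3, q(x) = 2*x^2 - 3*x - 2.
<p,q> = 74/5

Expand the product: p(x)·q(x) = -2*x^5 - 3*x^4 + 7*x^3 + 6*x^2 + 13*x + 6.
∫_{-1}^{1} of each monomial x^k gives [2/(k+1) if k even, 0 if k odd]. Integrating term-by-term (or equivalently evaluating the antiderivative F(x) = -x^6/3 - 3*x^5/5 + 7*x^4/4 + 2*x^3 + 13*x^2/2 + 6*x at the endpoints):
  F(1) − F(−1) = 919/60 − (31/60) = 74/5.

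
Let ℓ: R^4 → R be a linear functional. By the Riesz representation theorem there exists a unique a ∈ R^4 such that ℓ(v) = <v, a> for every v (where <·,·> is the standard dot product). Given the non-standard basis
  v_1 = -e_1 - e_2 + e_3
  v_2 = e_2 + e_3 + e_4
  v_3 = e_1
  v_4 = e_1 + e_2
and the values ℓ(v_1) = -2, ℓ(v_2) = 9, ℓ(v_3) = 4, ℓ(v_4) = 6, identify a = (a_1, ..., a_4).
a = (4, 2, 4, 3)

Write a = (a_1, ..., a_4) in the standard basis. For each basis vector v_i, ℓ(v_i) = <v_i, a> is a linear equation in the a_j's. Collect the n equations into a matrix system V a = ℓ, where row i of V is v_i (expressed in the standard basis). Since V is invertible (lower-triangular with 1s on the diagonal, up to permutation), solve by back-substitution:
  V =
[[-1, -1, 1, 0],
 [0, 1, 1, 1],
 [1, 0, 0, 0],
 [1, 1, 0, 0]]
  V a = (-2, 9, 4, 6)
Solving gives a = (4, 2, 4, 3).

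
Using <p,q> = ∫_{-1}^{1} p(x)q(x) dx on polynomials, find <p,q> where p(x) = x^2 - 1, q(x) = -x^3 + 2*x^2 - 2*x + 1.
<p,q> = -28/15

Expand the product: p(x)·q(x) = -x^5 + 2*x^4 - x^3 - x^2 + 2*x - 1.
∫_{-1}^{1} of each monomial x^k gives [2/(k+1) if k even, 0 if k odd]. Integrating term-by-term (or equivalently evaluating the antiderivative F(x) = -x^6/6 + 2*x^5/5 - x^4/4 - x^3/3 + x^2 - x at the endpoints):
  F(1) − F(−1) = -7/20 − (91/60) = -28/15.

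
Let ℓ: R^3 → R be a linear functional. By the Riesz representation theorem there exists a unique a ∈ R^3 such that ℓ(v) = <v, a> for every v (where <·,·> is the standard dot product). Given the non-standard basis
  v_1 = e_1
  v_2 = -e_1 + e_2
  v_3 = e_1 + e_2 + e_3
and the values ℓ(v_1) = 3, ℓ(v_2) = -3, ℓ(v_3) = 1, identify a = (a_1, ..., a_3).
a = (3, 0, -2)

Write a = (a_1, ..., a_3) in the standard basis. For each basis vector v_i, ℓ(v_i) = <v_i, a> is a linear equation in the a_j's. Collect the n equations into a matrix system V a = ℓ, where row i of V is v_i (expressed in the standard basis). Since V is invertible (lower-triangular with 1s on the diagonal, up to permutation), solve by back-substitution:
  V =
[[1, 0, 0],
 [-1, 1, 0],
 [1, 1, 1]]
  V a = (3, -3, 1)
Solving gives a = (3, 0, -2).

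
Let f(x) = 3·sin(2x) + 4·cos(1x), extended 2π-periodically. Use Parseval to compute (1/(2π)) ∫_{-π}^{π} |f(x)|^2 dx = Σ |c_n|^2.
Σ |c_n|^2 = 25/2

Expand |f|^2 and use orthogonality of {sin(nx), cos(mx)} on [-π, π]:
  ∫_{-π}^{π} sin(nx)^2 dx = π, ∫ cos(mx)^2 dx = π, and cross terms integrate to 0.
So ∫_{-π}^{π} f(x)^2 dx = 3^2 · π + 4^2 · π = (9 + 16)π.
Divide by 2π: (9 + 16)/2 = 25/2.
By Parseval, this equals Σ |c_n|^2.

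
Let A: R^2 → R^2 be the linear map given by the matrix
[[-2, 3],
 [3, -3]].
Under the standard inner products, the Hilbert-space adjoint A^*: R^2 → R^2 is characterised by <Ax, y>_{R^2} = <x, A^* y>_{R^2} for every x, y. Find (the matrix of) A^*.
A^* = A^T =
[[-2, 3],
 [3, -3]]

For real matrices with standard dot products, the defining identity <Ax, y> = <x, A^* y> gives (Ax)^T y = x^T (A^*) y, i.e. x^T A^T y = x^T (A^*) y. Since this holds for all x, y, we must have A^* = A^T. Therefore
A^* =
[[-2, 3],
 [3, -3]].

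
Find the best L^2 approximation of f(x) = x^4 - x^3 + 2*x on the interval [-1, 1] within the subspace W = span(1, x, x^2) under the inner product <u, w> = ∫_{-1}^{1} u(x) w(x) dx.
g(x) = 6*x^2/7 + 7*x/5 - 3/35

The best approximation g ∈ W is the orthogonal projection of f onto W. Writing g = a_0 + a_1 x + a_2 x^2, the coefficients solve the normal equations G · a = b where
  G_{ij} = <φ_i, φ_j> and b_i = <f, φ_i>, with φ_0 = 1, φ_1 = x, φ_2 = x^2.
G =
  [2, 0, 2/3]
  [0, 2/3, 0]
  [2/3, 0, 2/5],
b = (2/5, 14/15, 2/7).
Solving gives a_0 = -3/35, a_1 = 7/5, a_2 = 6/7, so
  g(x) = 6*x^2/7 + 7*x/5 - 3/35.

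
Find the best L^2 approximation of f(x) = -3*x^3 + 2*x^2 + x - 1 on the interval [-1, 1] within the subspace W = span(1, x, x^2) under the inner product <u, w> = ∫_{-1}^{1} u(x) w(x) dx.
g(x) = 2*x^2 - 4*x/5 - 1

The best approximation g ∈ W is the orthogonal projection of f onto W. Writing g = a_0 + a_1 x + a_2 x^2, the coefficients solve the normal equations G · a = b where
  G_{ij} = <φ_i, φ_j> and b_i = <f, φ_i>, with φ_0 = 1, φ_1 = x, φ_2 = x^2.
G =
  [2, 0, 2/3]
  [0, 2/3, 0]
  [2/3, 0, 2/5],
b = (-2/3, -8/15, 2/15).
Solving gives a_0 = -1, a_1 = -4/5, a_2 = 2, so
  g(x) = 2*x^2 - 4*x/5 - 1.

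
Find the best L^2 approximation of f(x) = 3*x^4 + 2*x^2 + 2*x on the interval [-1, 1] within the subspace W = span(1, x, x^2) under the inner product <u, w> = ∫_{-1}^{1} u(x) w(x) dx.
g(x) = 32*x^2/7 + 2*x - 9/35

The best approximation g ∈ W is the orthogonal projection of f onto W. Writing g = a_0 + a_1 x + a_2 x^2, the coefficients solve the normal equations G · a = b where
  G_{ij} = <φ_i, φ_j> and b_i = <f, φ_i>, with φ_0 = 1, φ_1 = x, φ_2 = x^2.
G =
  [2, 0, 2/3]
  [0, 2/3, 0]
  [2/3, 0, 2/5],
b = (38/15, 4/3, 58/35).
Solving gives a_0 = -9/35, a_1 = 2, a_2 = 32/7, so
  g(x) = 32*x^2/7 + 2*x - 9/35.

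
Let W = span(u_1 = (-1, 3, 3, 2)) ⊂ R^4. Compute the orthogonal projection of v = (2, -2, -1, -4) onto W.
proj_W(v) = (19/23, -57/23, -57/23, -38/23)

Set up U = [u_1 | ... | u_1] ∈ R^(4×1). The projector onto W = col(U) is P = U (U^T U)^(-1) U^T.
Compute U^T U =
  [23],
and U^T v = (-19).
Solve U^T U · c = U^T v for the coefficients: c = (-19/23). The projection is proj_W(v) = U c.
Check: (v - proj_W(v)) · u_1 = 0  (should be 0).
Result: proj_W(v) = (19/23, -57/23, -57/23, -38/23).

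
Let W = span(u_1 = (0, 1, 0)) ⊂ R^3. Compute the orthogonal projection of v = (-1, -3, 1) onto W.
proj_W(v) = (0, -3, 0)

Set up U = [u_1 | ... | u_1] ∈ R^(3×1). The projector onto W = col(U) is P = U (U^T U)^(-1) U^T.
Compute U^T U =
  [1],
and U^T v = (-3).
Solve U^T U · c = U^T v for the coefficients: c = (-3). The projection is proj_W(v) = U c.
Check: (v - proj_W(v)) · u_1 = 0  (should be 0).
Result: proj_W(v) = (0, -3, 0).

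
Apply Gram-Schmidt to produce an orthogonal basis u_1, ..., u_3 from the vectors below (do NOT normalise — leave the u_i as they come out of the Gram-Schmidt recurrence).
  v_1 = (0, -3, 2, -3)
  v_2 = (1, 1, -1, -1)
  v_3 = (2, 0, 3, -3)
Orthogonal basis:
  u_1 = (0, -3, 2, -3)
  u_2 = (1, 8/11, -9/11, -14/11)
  u_3 = (47/42, 59/42, 33/14, 1/6)

Apply the Gram-Schmidt recurrence
  u_1 = v_1
  u_i = v_i − Σ_{j<i} ((v_i · u_j) / (u_j · u_j)) · u_j.

Step by step this gives:
  u_1 = (0, -3, 2, -3)
  u_2 = (1, 8/11, -9/11, -14/11)
  u_3 = (47/42, 59/42, 33/14, 1/6)

Orthogonality check:
  u_2 · u_1 = 0 (should be 0)
  u_3 · u_1 = 0 (should be 0)
  u_3 · u_2 = 0 (should be 0)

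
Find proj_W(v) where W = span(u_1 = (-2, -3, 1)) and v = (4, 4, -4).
proj_W(v) = (24/7, 36/7, -12/7)

Set up U = [u_1 | ... | u_1] ∈ R^(3×1). The projector onto W = col(U) is P = U (U^T U)^(-1) U^T.
Compute U^T U =
  [14],
and U^T v = (-24).
Solve U^T U · c = U^T v for the coefficients: c = (-12/7). The projection is proj_W(v) = U c.
Check: (v - proj_W(v)) · u_1 = 0  (should be 0).
Result: proj_W(v) = (24/7, 36/7, -12/7).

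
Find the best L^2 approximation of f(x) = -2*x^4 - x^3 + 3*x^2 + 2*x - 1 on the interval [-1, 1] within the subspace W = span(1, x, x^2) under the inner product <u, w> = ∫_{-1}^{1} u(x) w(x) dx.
g(x) = 9*x^2/7 + 7*x/5 - 29/35

The best approximation g ∈ W is the orthogonal projection of f onto W. Writing g = a_0 + a_1 x + a_2 x^2, the coefficients solve the normal equations G · a = b where
  G_{ij} = <φ_i, φ_j> and b_i = <f, φ_i>, with φ_0 = 1, φ_1 = x, φ_2 = x^2.
G =
  [2, 0, 2/3]
  [0, 2/3, 0]
  [2/3, 0, 2/5],
b = (-4/5, 14/15, -4/105).
Solving gives a_0 = -29/35, a_1 = 7/5, a_2 = 9/7, so
  g(x) = 9*x^2/7 + 7*x/5 - 29/35.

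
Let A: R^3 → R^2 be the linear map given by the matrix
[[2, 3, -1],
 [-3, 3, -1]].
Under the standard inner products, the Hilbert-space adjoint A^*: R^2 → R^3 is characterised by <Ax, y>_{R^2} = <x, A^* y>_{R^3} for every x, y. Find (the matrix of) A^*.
A^* = A^T =
[[2, -3],
 [3, 3],
 [-1, -1]]

For real matrices with standard dot products, the defining identity <Ax, y> = <x, A^* y> gives (Ax)^T y = x^T (A^*) y, i.e. x^T A^T y = x^T (A^*) y. Since this holds for all x, y, we must have A^* = A^T. Therefore
A^* =
[[2, -3],
 [3, 3],
 [-1, -1]].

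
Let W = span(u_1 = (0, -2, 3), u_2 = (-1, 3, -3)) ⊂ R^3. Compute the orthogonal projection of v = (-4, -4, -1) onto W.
proj_W(v) = (-5/11, -5/11, 15/11)

Set up U = [u_1 | ... | u_2] ∈ R^(3×2). The projector onto W = col(U) is P = U (U^T U)^(-1) U^T.
Compute U^T U =
  [13, -15]
  [-15, 19],
and U^T v = (5, -5).
Solve U^T U · c = U^T v for the coefficients: c = (10/11, 5/11). The projection is proj_W(v) = U c.
Check: (v - proj_W(v)) · u_1 = 0  (should be 0).
Check: (v - proj_W(v)) · u_2 = 0  (should be 0).
Result: proj_W(v) = (-5/11, -5/11, 15/11).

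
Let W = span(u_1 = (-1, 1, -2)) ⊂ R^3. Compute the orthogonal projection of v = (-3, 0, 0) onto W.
proj_W(v) = (-1/2, 1/2, -1)

Set up U = [u_1 | ... | u_1] ∈ R^(3×1). The projector onto W = col(U) is P = U (U^T U)^(-1) U^T.
Compute U^T U =
  [6],
and U^T v = (3).
Solve U^T U · c = U^T v for the coefficients: c = (1/2). The projection is proj_W(v) = U c.
Check: (v - proj_W(v)) · u_1 = 0  (should be 0).
Result: proj_W(v) = (-1/2, 1/2, -1).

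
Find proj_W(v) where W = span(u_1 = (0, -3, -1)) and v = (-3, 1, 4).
proj_W(v) = (0, 21/10, 7/10)

Set up U = [u_1 | ... | u_1] ∈ R^(3×1). The projector onto W = col(U) is P = U (U^T U)^(-1) U^T.
Compute U^T U =
  [10],
and U^T v = (-7).
Solve U^T U · c = U^T v for the coefficients: c = (-7/10). The projection is proj_W(v) = U c.
Check: (v - proj_W(v)) · u_1 = 0  (should be 0).
Result: proj_W(v) = (0, 21/10, 7/10).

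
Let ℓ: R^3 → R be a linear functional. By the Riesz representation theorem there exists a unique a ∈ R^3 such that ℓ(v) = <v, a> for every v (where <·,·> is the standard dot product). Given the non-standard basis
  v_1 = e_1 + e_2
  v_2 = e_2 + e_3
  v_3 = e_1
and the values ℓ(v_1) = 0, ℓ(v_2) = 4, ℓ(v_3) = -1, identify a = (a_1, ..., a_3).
a = (-1, 1, 3)

Write a = (a_1, ..., a_3) in the standard basis. For each basis vector v_i, ℓ(v_i) = <v_i, a> is a linear equation in the a_j's. Collect the n equations into a matrix system V a = ℓ, where row i of V is v_i (expressed in the standard basis). Since V is invertible (lower-triangular with 1s on the diagonal, up to permutation), solve by back-substitution:
  V =
[[1, 1, 0],
 [0, 1, 1],
 [1, 0, 0]]
  V a = (0, 4, -1)
Solving gives a = (-1, 1, 3).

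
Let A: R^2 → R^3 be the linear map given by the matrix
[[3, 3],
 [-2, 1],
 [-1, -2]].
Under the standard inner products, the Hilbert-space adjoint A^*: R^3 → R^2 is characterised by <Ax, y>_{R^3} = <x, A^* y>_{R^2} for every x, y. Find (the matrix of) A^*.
A^* = A^T =
[[3, -2, -1],
 [3, 1, -2]]

For real matrices with standard dot products, the defining identity <Ax, y> = <x, A^* y> gives (Ax)^T y = x^T (A^*) y, i.e. x^T A^T y = x^T (A^*) y. Since this holds for all x, y, we must have A^* = A^T. Therefore
A^* =
[[3, -2, -1],
 [3, 1, -2]].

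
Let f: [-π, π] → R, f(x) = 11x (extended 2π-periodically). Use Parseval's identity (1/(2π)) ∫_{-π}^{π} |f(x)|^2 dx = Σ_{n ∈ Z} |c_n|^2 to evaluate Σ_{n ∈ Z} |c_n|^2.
Σ |c_n|^2 = 121π^2/3

Expand and integrate term by term over [-π, π]:
  ∫ (11x)^2 dx = 121·(2π^3/3); ∫ 2·11·(0)·x dx = 0 (odd integrand); ∫ 0^2 dx = 0·2π.
So (1/(2π)) ∫_{-π}^{π} (11x)^2 dx = 121π^2/3 + 0 = 121π^2/3.
Parseval ⇒ Σ |c_n|^2 = 121π^2/3.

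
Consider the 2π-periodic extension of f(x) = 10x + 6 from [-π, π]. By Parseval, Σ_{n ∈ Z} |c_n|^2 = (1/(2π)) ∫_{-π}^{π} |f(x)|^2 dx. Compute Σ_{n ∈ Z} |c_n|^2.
Σ |c_n|^2 = 100π^2/3 + 36

Expand and integrate term by term over [-π, π]:
  ∫ (10x)^2 dx = 100·(2π^3/3); ∫ 2·10·(6)·x dx = 0 (odd integrand); ∫ 6^2 dx = 36·2π.
So (1/(2π)) ∫_{-π}^{π} (10x + 6)^2 dx = 100π^2/3 + 36 = 100π^2/3 + 36.
Parseval ⇒ Σ |c_n|^2 = 100π^2/3 + 36.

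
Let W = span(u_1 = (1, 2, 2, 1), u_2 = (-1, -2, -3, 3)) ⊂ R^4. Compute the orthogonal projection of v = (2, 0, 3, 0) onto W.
proj_W(v) = (71/83, 142/83, 165/83, -21/83)

Set up U = [u_1 | ... | u_2] ∈ R^(4×2). The projector onto W = col(U) is P = U (U^T U)^(-1) U^T.
Compute U^T U =
  [10, -8]
  [-8, 23],
and U^T v = (8, -11).
Solve U^T U · c = U^T v for the coefficients: c = (48/83, -23/83). The projection is proj_W(v) = U c.
Check: (v - proj_W(v)) · u_1 = 0  (should be 0).
Check: (v - proj_W(v)) · u_2 = 0  (should be 0).
Result: proj_W(v) = (71/83, 142/83, 165/83, -21/83).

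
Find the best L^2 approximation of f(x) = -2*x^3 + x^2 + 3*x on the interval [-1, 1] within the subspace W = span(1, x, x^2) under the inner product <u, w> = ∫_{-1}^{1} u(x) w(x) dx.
g(x) = x^2 + 9*x/5

The best approximation g ∈ W is the orthogonal projection of f onto W. Writing g = a_0 + a_1 x + a_2 x^2, the coefficients solve the normal equations G · a = b where
  G_{ij} = <φ_i, φ_j> and b_i = <f, φ_i>, with φ_0 = 1, φ_1 = x, φ_2 = x^2.
G =
  [2, 0, 2/3]
  [0, 2/3, 0]
  [2/3, 0, 2/5],
b = (2/3, 6/5, 2/5).
Solving gives a_0 = 0, a_1 = 9/5, a_2 = 1, so
  g(x) = x^2 + 9*x/5.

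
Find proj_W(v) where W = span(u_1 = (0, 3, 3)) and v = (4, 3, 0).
proj_W(v) = (0, 3/2, 3/2)

Set up U = [u_1 | ... | u_1] ∈ R^(3×1). The projector onto W = col(U) is P = U (U^T U)^(-1) U^T.
Compute U^T U =
  [18],
and U^T v = (9).
Solve U^T U · c = U^T v for the coefficients: c = (1/2). The projection is proj_W(v) = U c.
Check: (v - proj_W(v)) · u_1 = 0  (should be 0).
Result: proj_W(v) = (0, 3/2, 3/2).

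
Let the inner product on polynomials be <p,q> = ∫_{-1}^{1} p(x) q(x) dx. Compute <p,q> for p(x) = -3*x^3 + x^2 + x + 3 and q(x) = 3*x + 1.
<p,q> = 76/15

Expand the product: p(x)·q(x) = -9*x^4 + 4*x^2 + 10*x + 3.
∫_{-1}^{1} of each monomial x^k gives [2/(k+1) if k even, 0 if k odd]. Integrating term-by-term (or equivalently evaluating the antiderivative F(x) = -9*x^5/5 + 4*x^3/3 + 5*x^2 + 3*x at the endpoints):
  F(1) − F(−1) = 113/15 − (37/15) = 76/15.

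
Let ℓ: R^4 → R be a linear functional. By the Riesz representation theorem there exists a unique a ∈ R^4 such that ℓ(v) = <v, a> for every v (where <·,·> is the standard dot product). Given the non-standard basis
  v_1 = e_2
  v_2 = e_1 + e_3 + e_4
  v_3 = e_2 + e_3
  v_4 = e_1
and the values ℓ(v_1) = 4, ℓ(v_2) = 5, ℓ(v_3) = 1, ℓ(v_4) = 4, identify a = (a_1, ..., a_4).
a = (4, 4, -3, 4)

Write a = (a_1, ..., a_4) in the standard basis. For each basis vector v_i, ℓ(v_i) = <v_i, a> is a linear equation in the a_j's. Collect the n equations into a matrix system V a = ℓ, where row i of V is v_i (expressed in the standard basis). Since V is invertible (lower-triangular with 1s on the diagonal, up to permutation), solve by back-substitution:
  V =
[[0, 1, 0, 0],
 [1, 0, 1, 1],
 [0, 1, 1, 0],
 [1, 0, 0, 0]]
  V a = (4, 5, 1, 4)
Solving gives a = (4, 4, -3, 4).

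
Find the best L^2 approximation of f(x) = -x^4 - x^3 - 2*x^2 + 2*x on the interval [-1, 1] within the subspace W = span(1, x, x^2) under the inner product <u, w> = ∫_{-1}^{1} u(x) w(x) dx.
g(x) = -20*x^2/7 + 7*x/5 + 3/35

The best approximation g ∈ W is the orthogonal projection of f onto W. Writing g = a_0 + a_1 x + a_2 x^2, the coefficients solve the normal equations G · a = b where
  G_{ij} = <φ_i, φ_j> and b_i = <f, φ_i>, with φ_0 = 1, φ_1 = x, φ_2 = x^2.
G =
  [2, 0, 2/3]
  [0, 2/3, 0]
  [2/3, 0, 2/5],
b = (-26/15, 14/15, -38/35).
Solving gives a_0 = 3/35, a_1 = 7/5, a_2 = -20/7, so
  g(x) = -20*x^2/7 + 7*x/5 + 3/35.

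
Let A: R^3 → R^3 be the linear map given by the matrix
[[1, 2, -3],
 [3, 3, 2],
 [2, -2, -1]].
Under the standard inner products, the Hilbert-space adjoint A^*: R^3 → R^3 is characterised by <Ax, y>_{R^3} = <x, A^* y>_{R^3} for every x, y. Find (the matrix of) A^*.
A^* = A^T =
[[1, 3, 2],
 [2, 3, -2],
 [-3, 2, -1]]

For real matrices with standard dot products, the defining identity <Ax, y> = <x, A^* y> gives (Ax)^T y = x^T (A^*) y, i.e. x^T A^T y = x^T (A^*) y. Since this holds for all x, y, we must have A^* = A^T. Therefore
A^* =
[[1, 3, 2],
 [2, 3, -2],
 [-3, 2, -1]].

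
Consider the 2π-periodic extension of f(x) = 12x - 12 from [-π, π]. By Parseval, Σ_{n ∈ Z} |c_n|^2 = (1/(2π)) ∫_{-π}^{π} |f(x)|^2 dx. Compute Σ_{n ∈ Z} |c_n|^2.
Σ |c_n|^2 = 48π^2 + 144

Expand and integrate term by term over [-π, π]:
  ∫ (12x)^2 dx = 144·(2π^3/3); ∫ 2·12·(-12)·x dx = 0 (odd integrand); ∫ (-12)^2 dx = 144·2π.
So (1/(2π)) ∫_{-π}^{π} (12x - 12)^2 dx = 144π^2/3 + 144 = 48π^2 + 144.
Parseval ⇒ Σ |c_n|^2 = 48π^2 + 144.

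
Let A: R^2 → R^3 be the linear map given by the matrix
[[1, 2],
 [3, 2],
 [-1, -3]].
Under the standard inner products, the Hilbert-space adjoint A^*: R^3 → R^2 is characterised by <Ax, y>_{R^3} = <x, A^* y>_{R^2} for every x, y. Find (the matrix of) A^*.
A^* = A^T =
[[1, 3, -1],
 [2, 2, -3]]

For real matrices with standard dot products, the defining identity <Ax, y> = <x, A^* y> gives (Ax)^T y = x^T (A^*) y, i.e. x^T A^T y = x^T (A^*) y. Since this holds for all x, y, we must have A^* = A^T. Therefore
A^* =
[[1, 3, -1],
 [2, 2, -3]].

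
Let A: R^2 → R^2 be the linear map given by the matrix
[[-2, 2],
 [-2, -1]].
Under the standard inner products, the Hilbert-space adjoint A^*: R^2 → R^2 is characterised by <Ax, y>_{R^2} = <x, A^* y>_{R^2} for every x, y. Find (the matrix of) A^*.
A^* = A^T =
[[-2, -2],
 [2, -1]]

For real matrices with standard dot products, the defining identity <Ax, y> = <x, A^* y> gives (Ax)^T y = x^T (A^*) y, i.e. x^T A^T y = x^T (A^*) y. Since this holds for all x, y, we must have A^* = A^T. Therefore
A^* =
[[-2, -2],
 [2, -1]].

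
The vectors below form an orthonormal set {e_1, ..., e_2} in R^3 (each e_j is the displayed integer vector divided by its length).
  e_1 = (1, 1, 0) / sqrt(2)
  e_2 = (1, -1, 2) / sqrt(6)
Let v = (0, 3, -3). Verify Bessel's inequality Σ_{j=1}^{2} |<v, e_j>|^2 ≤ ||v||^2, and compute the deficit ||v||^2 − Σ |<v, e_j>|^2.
Σ |<v, e_j>|^2 = 18; ||v||^2 = 18; deficit = 0

Write each e_j = u_j / sqrt(<u_j, u_j>) where u_j is the displayed integer vector. Then <v, e_j> = <v, u_j> / sqrt(<u_j, u_j>), so |<v, e_j>|^2 = <v, u_j>^2 / <u_j, u_j>.
Coefficients: <v, e_1> = 3/sqrt(2), <v, e_2> = -9/sqrt(6).
Square and sum: Σ |<v, e_j>|^2 = 18.
Compute ||v||^2 = v·v = 18.
Deficit = 18 − 18 = 0 ≥ 0, confirming Bessel's inequality. (The deficit equals ||v − Σ <v,e_j> e_j||^2, the squared distance from v to span{e_j}.)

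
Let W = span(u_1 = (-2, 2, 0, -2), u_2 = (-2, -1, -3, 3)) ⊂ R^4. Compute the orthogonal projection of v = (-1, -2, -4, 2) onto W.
proj_W(v) = (-19/13, -17/13, -36/13, 41/13)

Set up U = [u_1 | ... | u_2] ∈ R^(4×2). The projector onto W = col(U) is P = U (U^T U)^(-1) U^T.
Compute U^T U =
  [12, -4]
  [-4, 23],
and U^T v = (-6, 22).
Solve U^T U · c = U^T v for the coefficients: c = (-5/26, 12/13). The projection is proj_W(v) = U c.
Check: (v - proj_W(v)) · u_1 = 0  (should be 0).
Check: (v - proj_W(v)) · u_2 = 0  (should be 0).
Result: proj_W(v) = (-19/13, -17/13, -36/13, 41/13).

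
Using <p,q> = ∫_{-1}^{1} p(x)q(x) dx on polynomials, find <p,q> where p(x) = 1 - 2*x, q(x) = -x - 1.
<p,q> = -2/3

Expand the product: p(x)·q(x) = 2*x^2 + x - 1.
∫_{-1}^{1} of each monomial x^k gives [2/(k+1) if k even, 0 if k odd]. Integrating term-by-term (or equivalently evaluating the antiderivative F(x) = 2*x^3/3 + x^2/2 - x at the endpoints):
  F(1) − F(−1) = 1/6 − (5/6) = -2/3.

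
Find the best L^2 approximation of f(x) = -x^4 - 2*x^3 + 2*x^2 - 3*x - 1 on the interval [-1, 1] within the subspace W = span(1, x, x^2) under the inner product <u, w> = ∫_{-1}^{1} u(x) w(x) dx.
g(x) = 8*x^2/7 - 21*x/5 - 32/35

The best approximation g ∈ W is the orthogonal projection of f onto W. Writing g = a_0 + a_1 x + a_2 x^2, the coefficients solve the normal equations G · a = b where
  G_{ij} = <φ_i, φ_j> and b_i = <f, φ_i>, with φ_0 = 1, φ_1 = x, φ_2 = x^2.
G =
  [2, 0, 2/3]
  [0, 2/3, 0]
  [2/3, 0, 2/5],
b = (-16/15, -14/5, -16/105).
Solving gives a_0 = -32/35, a_1 = -21/5, a_2 = 8/7, so
  g(x) = 8*x^2/7 - 21*x/5 - 32/35.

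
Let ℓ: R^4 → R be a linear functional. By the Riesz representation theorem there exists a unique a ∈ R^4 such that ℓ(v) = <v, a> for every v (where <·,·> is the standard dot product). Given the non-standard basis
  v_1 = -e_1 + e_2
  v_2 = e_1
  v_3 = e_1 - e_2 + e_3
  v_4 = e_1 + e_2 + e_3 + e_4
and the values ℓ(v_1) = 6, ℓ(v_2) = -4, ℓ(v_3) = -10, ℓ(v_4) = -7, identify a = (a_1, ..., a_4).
a = (-4, 2, -4, -1)

Write a = (a_1, ..., a_4) in the standard basis. For each basis vector v_i, ℓ(v_i) = <v_i, a> is a linear equation in the a_j's. Collect the n equations into a matrix system V a = ℓ, where row i of V is v_i (expressed in the standard basis). Since V is invertible (lower-triangular with 1s on the diagonal, up to permutation), solve by back-substitution:
  V =
[[-1, 1, 0, 0],
 [1, 0, 0, 0],
 [1, -1, 1, 0],
 [1, 1, 1, 1]]
  V a = (6, -4, -10, -7)
Solving gives a = (-4, 2, -4, -1).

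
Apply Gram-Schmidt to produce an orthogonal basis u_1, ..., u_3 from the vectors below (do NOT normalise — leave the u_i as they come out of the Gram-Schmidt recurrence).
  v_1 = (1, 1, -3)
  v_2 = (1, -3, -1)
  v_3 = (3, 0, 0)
Orthogonal basis:
  u_1 = (1, 1, -3)
  u_2 = (10/11, -34/11, -8/11)
  u_3 = (5/2, 1/2, 1)

Apply the Gram-Schmidt recurrence
  u_1 = v_1
  u_i = v_i − Σ_{j<i} ((v_i · u_j) / (u_j · u_j)) · u_j.

Step by step this gives:
  u_1 = (1, 1, -3)
  u_2 = (10/11, -34/11, -8/11)
  u_3 = (5/2, 1/2, 1)

Orthogonality check:
  u_2 · u_1 = 0 (should be 0)
  u_3 · u_1 = 0 (should be 0)
  u_3 · u_2 = 0 (should be 0)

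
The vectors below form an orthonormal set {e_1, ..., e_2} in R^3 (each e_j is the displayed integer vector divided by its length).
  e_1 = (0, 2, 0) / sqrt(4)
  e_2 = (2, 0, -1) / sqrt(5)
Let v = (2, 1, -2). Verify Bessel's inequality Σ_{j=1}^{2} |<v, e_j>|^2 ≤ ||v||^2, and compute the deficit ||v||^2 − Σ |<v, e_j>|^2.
Σ |<v, e_j>|^2 = 41/5; ||v||^2 = 9; deficit = 4/5

Write each e_j = u_j / sqrt(<u_j, u_j>) where u_j is the displayed integer vector. Then <v, e_j> = <v, u_j> / sqrt(<u_j, u_j>), so |<v, e_j>|^2 = <v, u_j>^2 / <u_j, u_j>.
Coefficients: <v, e_1> = 2/sqrt(4), <v, e_2> = 6/sqrt(5).
Square and sum: Σ |<v, e_j>|^2 = 41/5.
Compute ||v||^2 = v·v = 9.
Deficit = 9 − 41/5 = 4/5 ≥ 0, confirming Bessel's inequality. (The deficit equals ||v − Σ <v,e_j> e_j||^2, the squared distance from v to span{e_j}.)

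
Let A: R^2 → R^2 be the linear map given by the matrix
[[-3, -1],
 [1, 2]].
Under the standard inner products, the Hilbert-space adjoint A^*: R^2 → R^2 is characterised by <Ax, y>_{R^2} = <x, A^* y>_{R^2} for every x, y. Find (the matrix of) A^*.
A^* = A^T =
[[-3, 1],
 [-1, 2]]

For real matrices with standard dot products, the defining identity <Ax, y> = <x, A^* y> gives (Ax)^T y = x^T (A^*) y, i.e. x^T A^T y = x^T (A^*) y. Since this holds for all x, y, we must have A^* = A^T. Therefore
A^* =
[[-3, 1],
 [-1, 2]].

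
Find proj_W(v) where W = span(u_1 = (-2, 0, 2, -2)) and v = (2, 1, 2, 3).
proj_W(v) = (1, 0, -1, 1)

Set up U = [u_1 | ... | u_1] ∈ R^(4×1). The projector onto W = col(U) is P = U (U^T U)^(-1) U^T.
Compute U^T U =
  [12],
and U^T v = (-6).
Solve U^T U · c = U^T v for the coefficients: c = (-1/2). The projection is proj_W(v) = U c.
Check: (v - proj_W(v)) · u_1 = 0  (should be 0).
Result: proj_W(v) = (1, 0, -1, 1).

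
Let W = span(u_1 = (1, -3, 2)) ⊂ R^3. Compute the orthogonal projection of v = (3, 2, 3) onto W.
proj_W(v) = (3/14, -9/14, 3/7)

Set up U = [u_1 | ... | u_1] ∈ R^(3×1). The projector onto W = col(U) is P = U (U^T U)^(-1) U^T.
Compute U^T U =
  [14],
and U^T v = (3).
Solve U^T U · c = U^T v for the coefficients: c = (3/14). The projection is proj_W(v) = U c.
Check: (v - proj_W(v)) · u_1 = 0  (should be 0).
Result: proj_W(v) = (3/14, -9/14, 3/7).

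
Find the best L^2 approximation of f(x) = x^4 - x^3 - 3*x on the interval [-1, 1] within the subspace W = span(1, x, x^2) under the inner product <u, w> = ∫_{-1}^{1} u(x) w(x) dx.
g(x) = 6*x^2/7 - 18*x/5 - 3/35

The best approximation g ∈ W is the orthogonal projection of f onto W. Writing g = a_0 + a_1 x + a_2 x^2, the coefficients solve the normal equations G · a = b where
  G_{ij} = <φ_i, φ_j> and b_i = <f, φ_i>, with φ_0 = 1, φ_1 = x, φ_2 = x^2.
G =
  [2, 0, 2/3]
  [0, 2/3, 0]
  [2/3, 0, 2/5],
b = (2/5, -12/5, 2/7).
Solving gives a_0 = -3/35, a_1 = -18/5, a_2 = 6/7, so
  g(x) = 6*x^2/7 - 18*x/5 - 3/35.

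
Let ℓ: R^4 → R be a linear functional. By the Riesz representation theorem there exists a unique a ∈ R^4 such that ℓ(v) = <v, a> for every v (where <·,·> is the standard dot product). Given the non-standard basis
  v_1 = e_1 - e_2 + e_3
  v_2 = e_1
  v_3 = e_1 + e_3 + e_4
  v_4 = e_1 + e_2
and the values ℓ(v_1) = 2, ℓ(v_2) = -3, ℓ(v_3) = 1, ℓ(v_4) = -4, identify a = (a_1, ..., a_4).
a = (-3, -1, 4, 0)

Write a = (a_1, ..., a_4) in the standard basis. For each basis vector v_i, ℓ(v_i) = <v_i, a> is a linear equation in the a_j's. Collect the n equations into a matrix system V a = ℓ, where row i of V is v_i (expressed in the standard basis). Since V is invertible (lower-triangular with 1s on the diagonal, up to permutation), solve by back-substitution:
  V =
[[1, -1, 1, 0],
 [1, 0, 0, 0],
 [1, 0, 1, 1],
 [1, 1, 0, 0]]
  V a = (2, -3, 1, -4)
Solving gives a = (-3, -1, 4, 0).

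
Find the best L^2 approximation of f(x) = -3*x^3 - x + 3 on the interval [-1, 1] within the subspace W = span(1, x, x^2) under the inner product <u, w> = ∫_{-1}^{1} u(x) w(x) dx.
g(x) = 3 - 14*x/5

The best approximation g ∈ W is the orthogonal projection of f onto W. Writing g = a_0 + a_1 x + a_2 x^2, the coefficients solve the normal equations G · a = b where
  G_{ij} = <φ_i, φ_j> and b_i = <f, φ_i>, with φ_0 = 1, φ_1 = x, φ_2 = x^2.
G =
  [2, 0, 2/3]
  [0, 2/3, 0]
  [2/3, 0, 2/5],
b = (6, -28/15, 2).
Solving gives a_0 = 3, a_1 = -14/5, a_2 = 0, so
  g(x) = 3 - 14*x/5.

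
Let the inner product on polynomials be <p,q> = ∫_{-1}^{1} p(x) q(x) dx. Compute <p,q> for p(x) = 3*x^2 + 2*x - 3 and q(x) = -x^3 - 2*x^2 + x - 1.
<p,q> = 92/15

Expand the product: p(x)·q(x) = -3*x^5 - 8*x^4 + 2*x^3 + 5*x^2 - 5*x + 3.
∫_{-1}^{1} of each monomial x^k gives [2/(k+1) if k even, 0 if k odd]. Integrating term-by-term (or equivalently evaluating the antiderivative F(x) = -x^6/2 - 8*x^5/5 + x^4/2 + 5*x^3/3 - 5*x^2/2 + 3*x at the endpoints):
  F(1) − F(−1) = 17/30 − (-167/30) = 92/15.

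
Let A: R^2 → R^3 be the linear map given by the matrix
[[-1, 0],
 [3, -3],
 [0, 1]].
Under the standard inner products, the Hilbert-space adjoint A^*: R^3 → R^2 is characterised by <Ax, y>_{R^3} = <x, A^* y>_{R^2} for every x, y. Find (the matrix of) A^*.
A^* = A^T =
[[-1, 3, 0],
 [0, -3, 1]]

For real matrices with standard dot products, the defining identity <Ax, y> = <x, A^* y> gives (Ax)^T y = x^T (A^*) y, i.e. x^T A^T y = x^T (A^*) y. Since this holds for all x, y, we must have A^* = A^T. Therefore
A^* =
[[-1, 3, 0],
 [0, -3, 1]].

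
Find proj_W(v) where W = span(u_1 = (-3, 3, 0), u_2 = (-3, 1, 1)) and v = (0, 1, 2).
proj_W(v) = (-5/6, 1/6, 1/3)

Set up U = [u_1 | ... | u_2] ∈ R^(3×2). The projector onto W = col(U) is P = U (U^T U)^(-1) U^T.
Compute U^T U =
  [18, 12]
  [12, 11],
and U^T v = (3, 3).
Solve U^T U · c = U^T v for the coefficients: c = (-1/18, 1/3). The projection is proj_W(v) = U c.
Check: (v - proj_W(v)) · u_1 = 0  (should be 0).
Check: (v - proj_W(v)) · u_2 = 0  (should be 0).
Result: proj_W(v) = (-5/6, 1/6, 1/3).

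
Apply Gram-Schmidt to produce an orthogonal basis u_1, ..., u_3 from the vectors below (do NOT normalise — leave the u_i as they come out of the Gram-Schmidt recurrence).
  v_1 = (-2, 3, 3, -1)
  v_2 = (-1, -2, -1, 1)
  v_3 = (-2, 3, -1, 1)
Orthogonal basis:
  u_1 = (-2, 3, 3, -1)
  u_2 = (-39/23, -22/23, 1/23, 15/23)
  u_3 = (-74/97, 202/97, -212/97, 118/97)

Apply the Gram-Schmidt recurrence
  u_1 = v_1
  u_i = v_i − Σ_{j<i} ((v_i · u_j) / (u_j · u_j)) · u_j.

Step by step this gives:
  u_1 = (-2, 3, 3, -1)
  u_2 = (-39/23, -22/23, 1/23, 15/23)
  u_3 = (-74/97, 202/97, -212/97, 118/97)

Orthogonality check:
  u_2 · u_1 = 0 (should be 0)
  u_3 · u_1 = 0 (should be 0)
  u_3 · u_2 = 0 (should be 0)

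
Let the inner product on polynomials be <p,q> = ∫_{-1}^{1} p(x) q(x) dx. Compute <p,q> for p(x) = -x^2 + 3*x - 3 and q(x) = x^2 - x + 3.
<p,q> = -122/5

Expand the product: p(x)·q(x) = -x^4 + 4*x^3 - 9*x^2 + 12*x - 9.
∫_{-1}^{1} of each monomial x^k gives [2/(k+1) if k even, 0 if k odd]. Integrating term-by-term (or equivalently evaluating the antiderivative F(x) = -x^5/5 + x^4 - 3*x^3 + 6*x^2 - 9*x at the endpoints):
  F(1) − F(−1) = -26/5 − (96/5) = -122/5.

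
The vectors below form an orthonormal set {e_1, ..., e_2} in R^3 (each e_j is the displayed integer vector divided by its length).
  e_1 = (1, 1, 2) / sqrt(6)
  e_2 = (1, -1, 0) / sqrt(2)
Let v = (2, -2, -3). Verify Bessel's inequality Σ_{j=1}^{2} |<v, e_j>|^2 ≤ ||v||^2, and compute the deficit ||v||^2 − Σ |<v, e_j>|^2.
Σ |<v, e_j>|^2 = 14; ||v||^2 = 17; deficit = 3

Write each e_j = u_j / sqrt(<u_j, u_j>) where u_j is the displayed integer vector. Then <v, e_j> = <v, u_j> / sqrt(<u_j, u_j>), so |<v, e_j>|^2 = <v, u_j>^2 / <u_j, u_j>.
Coefficients: <v, e_1> = -6/sqrt(6), <v, e_2> = 4/sqrt(2).
Square and sum: Σ |<v, e_j>|^2 = 14.
Compute ||v||^2 = v·v = 17.
Deficit = 17 − 14 = 3 ≥ 0, confirming Bessel's inequality. (The deficit equals ||v − Σ <v,e_j> e_j||^2, the squared distance from v to span{e_j}.)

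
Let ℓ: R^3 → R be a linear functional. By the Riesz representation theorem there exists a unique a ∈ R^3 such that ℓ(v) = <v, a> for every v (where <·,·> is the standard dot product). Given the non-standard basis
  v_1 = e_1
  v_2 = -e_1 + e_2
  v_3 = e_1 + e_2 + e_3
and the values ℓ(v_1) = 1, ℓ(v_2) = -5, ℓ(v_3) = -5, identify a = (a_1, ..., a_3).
a = (1, -4, -2)

Write a = (a_1, ..., a_3) in the standard basis. For each basis vector v_i, ℓ(v_i) = <v_i, a> is a linear equation in the a_j's. Collect the n equations into a matrix system V a = ℓ, where row i of V is v_i (expressed in the standard basis). Since V is invertible (lower-triangular with 1s on the diagonal, up to permutation), solve by back-substitution:
  V =
[[1, 0, 0],
 [-1, 1, 0],
 [1, 1, 1]]
  V a = (1, -5, -5)
Solving gives a = (1, -4, -2).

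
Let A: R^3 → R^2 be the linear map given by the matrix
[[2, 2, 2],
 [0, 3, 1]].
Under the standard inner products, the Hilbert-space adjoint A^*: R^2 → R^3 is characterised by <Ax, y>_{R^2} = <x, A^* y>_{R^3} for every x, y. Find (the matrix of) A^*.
A^* = A^T =
[[2, 0],
 [2, 3],
 [2, 1]]

For real matrices with standard dot products, the defining identity <Ax, y> = <x, A^* y> gives (Ax)^T y = x^T (A^*) y, i.e. x^T A^T y = x^T (A^*) y. Since this holds for all x, y, we must have A^* = A^T. Therefore
A^* =
[[2, 0],
 [2, 3],
 [2, 1]].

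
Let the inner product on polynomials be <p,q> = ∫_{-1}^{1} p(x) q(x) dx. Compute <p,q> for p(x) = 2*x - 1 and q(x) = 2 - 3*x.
<p,q> = -8

Expand the product: p(x)·q(x) = -6*x^2 + 7*x - 2.
∫_{-1}^{1} of each monomial x^k gives [2/(k+1) if k even, 0 if k odd]. Integrating term-by-term (or equivalently evaluating the antiderivative F(x) = -2*x^3 + 7*x^2/2 - 2*x at the endpoints):
  F(1) − F(−1) = -1/2 − (15/2) = -8.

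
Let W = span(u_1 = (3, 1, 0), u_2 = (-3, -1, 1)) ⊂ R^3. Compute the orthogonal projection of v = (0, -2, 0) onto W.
proj_W(v) = (-3/5, -1/5, 0)

Set up U = [u_1 | ... | u_2] ∈ R^(3×2). The projector onto W = col(U) is P = U (U^T U)^(-1) U^T.
Compute U^T U =
  [10, -10]
  [-10, 11],
and U^T v = (-2, 2).
Solve U^T U · c = U^T v for the coefficients: c = (-1/5, 0). The projection is proj_W(v) = U c.
Check: (v - proj_W(v)) · u_1 = 0  (should be 0).
Check: (v - proj_W(v)) · u_2 = 0  (should be 0).
Result: proj_W(v) = (-3/5, -1/5, 0).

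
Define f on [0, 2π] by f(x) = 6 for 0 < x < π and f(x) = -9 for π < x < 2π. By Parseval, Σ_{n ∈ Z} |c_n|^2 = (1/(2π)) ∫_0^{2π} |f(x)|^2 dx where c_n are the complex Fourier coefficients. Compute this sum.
Σ |c_n|^2 = 117/2

Parseval equates the L^2 energy of f (normalised by 1/(2π)) with the ℓ^2 sum of its Fourier coefficients: (1/(2π)) ∫_0^{2π} |f|^2 = Σ |c_n|^2.
Compute the left side: (1/(2π)) [∫_0^π 6^2 dx + ∫_π^{2π} (-9)^2 dx] = (1/(2π)) · (36π + 81π) = (36 + 81)/2 = 117/2.
So Σ_{n ∈ Z} |c_n|^2 = 117/2.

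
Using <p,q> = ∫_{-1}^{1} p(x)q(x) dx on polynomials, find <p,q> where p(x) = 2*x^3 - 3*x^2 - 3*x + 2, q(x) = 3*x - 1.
<p,q> = -28/5

Expand the product: p(x)·q(x) = 6*x^4 - 11*x^3 - 6*x^2 + 9*x - 2.
∫_{-1}^{1} of each monomial x^k gives [2/(k+1) if k even, 0 if k odd]. Integrating term-by-term (or equivalently evaluating the antiderivative F(x) = 6*x^5/5 - 11*x^4/4 - 2*x^3 + 9*x^2/2 - 2*x at the endpoints):
  F(1) − F(−1) = -21/20 − (91/20) = -28/5.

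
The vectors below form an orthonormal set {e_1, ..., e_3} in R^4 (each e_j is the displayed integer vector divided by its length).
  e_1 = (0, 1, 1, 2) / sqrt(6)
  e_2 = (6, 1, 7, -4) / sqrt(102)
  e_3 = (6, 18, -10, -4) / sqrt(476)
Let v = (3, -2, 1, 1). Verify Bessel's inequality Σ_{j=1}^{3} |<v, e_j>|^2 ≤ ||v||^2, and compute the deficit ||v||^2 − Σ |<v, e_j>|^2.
Σ |<v, e_j>|^2 = 41/7; ||v||^2 = 15; deficit = 64/7

Write each e_j = u_j / sqrt(<u_j, u_j>) where u_j is the displayed integer vector. Then <v, e_j> = <v, u_j> / sqrt(<u_j, u_j>), so |<v, e_j>|^2 = <v, u_j>^2 / <u_j, u_j>.
Coefficients: <v, e_1> = 1/sqrt(6), <v, e_2> = 19/sqrt(102), <v, e_3> = -32/sqrt(476).
Square and sum: Σ |<v, e_j>|^2 = 41/7.
Compute ||v||^2 = v·v = 15.
Deficit = 15 − 41/7 = 64/7 ≥ 0, confirming Bessel's inequality. (The deficit equals ||v − Σ <v,e_j> e_j||^2, the squared distance from v to span{e_j}.)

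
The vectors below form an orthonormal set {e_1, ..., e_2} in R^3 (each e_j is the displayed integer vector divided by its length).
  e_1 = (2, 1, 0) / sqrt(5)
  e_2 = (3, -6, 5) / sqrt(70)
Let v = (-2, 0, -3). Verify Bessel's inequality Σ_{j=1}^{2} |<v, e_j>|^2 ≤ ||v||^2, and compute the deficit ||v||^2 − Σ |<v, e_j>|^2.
Σ |<v, e_j>|^2 = 19/2; ||v||^2 = 13; deficit = 7/2

Write each e_j = u_j / sqrt(<u_j, u_j>) where u_j is the displayed integer vector. Then <v, e_j> = <v, u_j> / sqrt(<u_j, u_j>), so |<v, e_j>|^2 = <v, u_j>^2 / <u_j, u_j>.
Coefficients: <v, e_1> = -4/sqrt(5), <v, e_2> = -21/sqrt(70).
Square and sum: Σ |<v, e_j>|^2 = 19/2.
Compute ||v||^2 = v·v = 13.
Deficit = 13 − 19/2 = 7/2 ≥ 0, confirming Bessel's inequality. (The deficit equals ||v − Σ <v,e_j> e_j||^2, the squared distance from v to span{e_j}.)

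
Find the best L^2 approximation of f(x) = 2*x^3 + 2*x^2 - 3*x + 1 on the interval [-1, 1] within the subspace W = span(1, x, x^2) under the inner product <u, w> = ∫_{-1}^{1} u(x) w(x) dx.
g(x) = 2*x^2 - 9*x/5 + 1

The best approximation g ∈ W is the orthogonal projection of f onto W. Writing g = a_0 + a_1 x + a_2 x^2, the coefficients solve the normal equations G · a = b where
  G_{ij} = <φ_i, φ_j> and b_i = <f, φ_i>, with φ_0 = 1, φ_1 = x, φ_2 = x^2.
G =
  [2, 0, 2/3]
  [0, 2/3, 0]
  [2/3, 0, 2/5],
b = (10/3, -6/5, 22/15).
Solving gives a_0 = 1, a_1 = -9/5, a_2 = 2, so
  g(x) = 2*x^2 - 9*x/5 + 1.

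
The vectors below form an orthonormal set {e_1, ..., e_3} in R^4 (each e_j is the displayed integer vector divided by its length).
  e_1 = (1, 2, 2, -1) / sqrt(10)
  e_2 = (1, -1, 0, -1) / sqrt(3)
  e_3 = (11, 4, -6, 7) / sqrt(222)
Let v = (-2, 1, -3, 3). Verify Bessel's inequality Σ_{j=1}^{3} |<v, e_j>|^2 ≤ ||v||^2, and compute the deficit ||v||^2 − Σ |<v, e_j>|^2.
Σ |<v, e_j>|^2 = 4086/185; ||v||^2 = 23; deficit = 169/185

Write each e_j = u_j / sqrt(<u_j, u_j>) where u_j is the displayed integer vector. Then <v, e_j> = <v, u_j> / sqrt(<u_j, u_j>), so |<v, e_j>|^2 = <v, u_j>^2 / <u_j, u_j>.
Coefficients: <v, e_1> = -9/sqrt(10), <v, e_2> = -6/sqrt(3), <v, e_3> = 21/sqrt(222).
Square and sum: Σ |<v, e_j>|^2 = 4086/185.
Compute ||v||^2 = v·v = 23.
Deficit = 23 − 4086/185 = 169/185 ≥ 0, confirming Bessel's inequality. (The deficit equals ||v − Σ <v,e_j> e_j||^2, the squared distance from v to span{e_j}.)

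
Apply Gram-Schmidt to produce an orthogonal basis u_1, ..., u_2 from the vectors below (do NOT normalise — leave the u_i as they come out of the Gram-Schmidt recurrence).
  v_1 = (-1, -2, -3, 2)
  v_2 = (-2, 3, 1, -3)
Orthogonal basis:
  u_1 = (-1, -2, -3, 2)
  u_2 = (-49/18, 14/9, -7/6, -14/9)

Apply the Gram-Schmidt recurrence
  u_1 = v_1
  u_i = v_i − Σ_{j<i} ((v_i · u_j) / (u_j · u_j)) · u_j.

Step by step this gives:
  u_1 = (-1, -2, -3, 2)
  u_2 = (-49/18, 14/9, -7/6, -14/9)

Orthogonality check:
  u_2 · u_1 = 0 (should be 0)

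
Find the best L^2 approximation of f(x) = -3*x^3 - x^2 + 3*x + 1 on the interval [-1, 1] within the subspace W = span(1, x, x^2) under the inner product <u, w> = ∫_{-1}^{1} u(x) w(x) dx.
g(x) = -x^2 + 6*x/5 + 1

The best approximation g ∈ W is the orthogonal projection of f onto W. Writing g = a_0 + a_1 x + a_2 x^2, the coefficients solve the normal equations G · a = b where
  G_{ij} = <φ_i, φ_j> and b_i = <f, φ_i>, with φ_0 = 1, φ_1 = x, φ_2 = x^2.
G =
  [2, 0, 2/3]
  [0, 2/3, 0]
  [2/3, 0, 2/5],
b = (4/3, 4/5, 4/15).
Solving gives a_0 = 1, a_1 = 6/5, a_2 = -1, so
  g(x) = -x^2 + 6*x/5 + 1.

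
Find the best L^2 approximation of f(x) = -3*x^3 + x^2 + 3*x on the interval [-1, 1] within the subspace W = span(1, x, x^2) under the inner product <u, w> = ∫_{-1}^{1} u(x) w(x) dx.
g(x) = x^2 + 6*x/5

The best approximation g ∈ W is the orthogonal projection of f onto W. Writing g = a_0 + a_1 x + a_2 x^2, the coefficients solve the normal equations G · a = b where
  G_{ij} = <φ_i, φ_j> and b_i = <f, φ_i>, with φ_0 = 1, φ_1 = x, φ_2 = x^2.
G =
  [2, 0, 2/3]
  [0, 2/3, 0]
  [2/3, 0, 2/5],
b = (2/3, 4/5, 2/5).
Solving gives a_0 = 0, a_1 = 6/5, a_2 = 1, so
  g(x) = x^2 + 6*x/5.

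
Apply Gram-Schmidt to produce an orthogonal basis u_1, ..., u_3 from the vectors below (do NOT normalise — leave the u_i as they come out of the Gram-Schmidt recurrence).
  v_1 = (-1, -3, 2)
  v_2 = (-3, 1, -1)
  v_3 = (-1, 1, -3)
Orthogonal basis:
  u_1 = (-1, -3, 2)
  u_2 = (-22/7, 4/7, -5/7)
  u_3 = (11/75, -77/75, -22/15)

Apply the Gram-Schmidt recurrence
  u_1 = v_1
  u_i = v_i − Σ_{j<i} ((v_i · u_j) / (u_j · u_j)) · u_j.

Step by step this gives:
  u_1 = (-1, -3, 2)
  u_2 = (-22/7, 4/7, -5/7)
  u_3 = (11/75, -77/75, -22/15)

Orthogonality check:
  u_2 · u_1 = 0 (should be 0)
  u_3 · u_1 = 0 (should be 0)
  u_3 · u_2 = 0 (should be 0)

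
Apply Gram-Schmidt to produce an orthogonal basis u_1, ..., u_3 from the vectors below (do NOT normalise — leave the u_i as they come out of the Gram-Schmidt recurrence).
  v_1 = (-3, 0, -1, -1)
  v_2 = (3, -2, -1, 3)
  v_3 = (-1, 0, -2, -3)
Orthogonal basis:
  u_1 = (-3, 0, -1, -1)
  u_2 = (0, -2, -2, 2)
  u_3 = (13/11, -1/3, -53/33, -64/33)

Apply the Gram-Schmidt recurrence
  u_1 = v_1
  u_i = v_i − Σ_{j<i} ((v_i · u_j) / (u_j · u_j)) · u_j.

Step by step this gives:
  u_1 = (-3, 0, -1, -1)
  u_2 = (0, -2, -2, 2)
  u_3 = (13/11, -1/3, -53/33, -64/33)

Orthogonality check:
  u_2 · u_1 = 0 (should be 0)
  u_3 · u_1 = 0 (should be 0)
  u_3 · u_2 = 0 (should be 0)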